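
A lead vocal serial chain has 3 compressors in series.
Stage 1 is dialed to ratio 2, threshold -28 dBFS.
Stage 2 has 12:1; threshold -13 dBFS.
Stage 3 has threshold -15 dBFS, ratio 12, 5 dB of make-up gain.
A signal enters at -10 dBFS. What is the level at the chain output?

Stage 1: 18 dB above -28 dBFS, reduced 2:1 to 9 dB above → -19 dBFS.
Stage 2: below threshold (-19 ≤ -13); passes unchanged; output -19 dBFS.
Stage 3: -19 dBFS ≤ -15 dBFS, so stage 3 doesn't engage; make-up brings it to -14 dBFS.

-14 dBFS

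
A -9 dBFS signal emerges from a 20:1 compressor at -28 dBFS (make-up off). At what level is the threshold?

-29 dBFS

Input is 20 dB above T (since output overshoot × R = input overshoot: (-28 − T)·20 = -9 − T gives T = -29 dBFS).
Check: -29 + (-9 − (-29))/20 = -29 + 1 = -28 dBFS. ✓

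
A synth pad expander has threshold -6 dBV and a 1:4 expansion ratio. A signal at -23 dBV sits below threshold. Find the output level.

-74 dBV

Undershoot = (-6) − (-23) = 17 dB.
At 1:4, that expands to 68 dB under threshold.
Output = -6 − 68 = -74 dBV.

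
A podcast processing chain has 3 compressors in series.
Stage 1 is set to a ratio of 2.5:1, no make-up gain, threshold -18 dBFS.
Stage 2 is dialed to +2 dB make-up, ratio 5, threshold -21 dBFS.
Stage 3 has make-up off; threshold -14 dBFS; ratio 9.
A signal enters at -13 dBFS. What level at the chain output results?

Stage 1: -13 dBFS is 5 dB over -18 dBFS; at 2.5:1 that becomes 2 dB over, giving -16 dBFS.
Stage 2: -16 dBFS is 5 dB over -21 dBFS; at 5:1 that becomes 1 dB over, giving -20 dBFS; +2 dB make-up → -18 dBFS.
Stage 3: below threshold (-18 ≤ -14); passes unchanged; output -18 dBFS.

-18 dBFS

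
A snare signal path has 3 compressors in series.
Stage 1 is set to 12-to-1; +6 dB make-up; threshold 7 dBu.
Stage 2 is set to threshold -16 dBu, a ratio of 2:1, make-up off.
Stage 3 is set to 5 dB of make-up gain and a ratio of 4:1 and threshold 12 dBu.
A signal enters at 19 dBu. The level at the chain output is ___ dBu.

Stage 1: 19 dBu is 12 dB over 7 dBu; at 12:1 that becomes 1 dB over, giving 8 dBu; +6 dB make-up → 14 dBu.
Stage 2: overshoot 30 dB → 30/2 = 15 dB → -1 dBu.
Stage 3: -1 dBu is at or below the 12 dBu threshold — no compression; make-up brings it to 4 dBu.

4 dBu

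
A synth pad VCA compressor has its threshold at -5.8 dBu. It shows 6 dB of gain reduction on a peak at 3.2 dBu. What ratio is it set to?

3:1

Input overshoot = 3.2 − (-5.8) = 9 dB.
Output overshoot = 9 − 6 = 3 dB.
Ratio = input overshoot / output overshoot = 9 / 3 = 3.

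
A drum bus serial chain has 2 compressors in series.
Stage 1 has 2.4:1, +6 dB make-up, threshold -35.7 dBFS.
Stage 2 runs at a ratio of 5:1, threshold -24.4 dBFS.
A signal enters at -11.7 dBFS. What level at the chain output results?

-23.46 dBFS

Stage 1: overshoot 24 dB → 24/2.4 = 10 dB → -25.7 dBFS; +6 dB make-up → -19.7 dBFS.
Stage 2: 4.7 dB above -24.4 dBFS, reduced 5:1 to 0.94 dB above → -23.46 dBFS.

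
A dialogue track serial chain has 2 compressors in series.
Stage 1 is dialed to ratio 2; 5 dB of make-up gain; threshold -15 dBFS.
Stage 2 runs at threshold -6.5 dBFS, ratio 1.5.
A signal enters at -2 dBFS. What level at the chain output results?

Stage 1: overshoot 13 dB → 13/2 = 6.5 dB → -8.5 dBFS; +5 dB make-up → -3.5 dBFS.
Stage 2: overshoot 3 dB → 3/1.5 = 2 dB → -4.5 dBFS.

-4.5 dBFS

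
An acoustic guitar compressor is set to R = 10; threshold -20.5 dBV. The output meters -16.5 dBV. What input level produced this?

Post-compression overshoot = -16.5 − (-20.5) = 4 dB.
Input overshoot = R × output overshoot = 40 dB → input = -20.5 + 40 = 19.5 dBV.

19.5 dBV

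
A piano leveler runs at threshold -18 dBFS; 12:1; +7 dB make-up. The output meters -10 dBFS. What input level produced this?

Remove make-up: -10 − 7 = -17 dBFS.
The compressed level sits -17 − (-18) = 1 dB over threshold.
Undo the ratio: input overshoot = 1 × 12 = 12 dB, giving input = -6 dBFS.

-6 dBFS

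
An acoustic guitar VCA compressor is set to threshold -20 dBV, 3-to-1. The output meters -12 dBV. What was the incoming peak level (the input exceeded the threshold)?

Post-compression overshoot = -12 − (-20) = 8 dB.
Before 3:1 compression the overshoot was 8 × 3 = 24 dB, so input = -20 + 24 = 4 dBV.

4 dBV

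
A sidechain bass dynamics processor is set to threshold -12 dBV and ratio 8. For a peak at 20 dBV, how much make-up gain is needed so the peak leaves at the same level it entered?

28 dB

Without make-up, output = threshold + overshoot/8 = -12 + 4 = -8 dBV.
Gap to target: 28 dB.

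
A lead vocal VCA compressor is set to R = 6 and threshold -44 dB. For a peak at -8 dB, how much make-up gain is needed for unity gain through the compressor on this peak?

30 dB

The peak compresses to -44 + 36/6 = -38 dB.
To reach -8 dB requires -8 − (-38) = 30 dB of make-up.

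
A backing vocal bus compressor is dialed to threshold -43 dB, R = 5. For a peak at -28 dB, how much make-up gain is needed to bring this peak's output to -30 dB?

10 dB

The peak compresses to -43 + 15/5 = -40 dB.
To reach -30 dB requires -30 − (-40) = 10 dB of make-up.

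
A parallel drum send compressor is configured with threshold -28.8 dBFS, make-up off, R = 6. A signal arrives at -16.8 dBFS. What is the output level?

The input is 12 dB above the -28.8 dBFS threshold.
6:1 compression reduces that to 12/6 = 2 dB over.
That puts the output at -26.8 dBFS.

-26.8 dBFS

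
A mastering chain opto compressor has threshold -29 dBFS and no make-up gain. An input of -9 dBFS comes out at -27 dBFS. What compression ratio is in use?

Input overshoot = -9 − (-29) = 20 dB; output overshoot = -27 − (-29) = 2 dB.
Ratio = 20 / 2 = 10.

10:1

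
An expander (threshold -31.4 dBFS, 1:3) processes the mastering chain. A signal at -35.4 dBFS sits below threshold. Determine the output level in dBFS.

The input is 4 dB below the -31.4 dBFS threshold.
A 1:3 expander multiplies undershoot by 3: 4 × 3 = 12 dB below threshold.
Output = -31.4 − 12 = -43.4 dBFS.

-43.4 dBFS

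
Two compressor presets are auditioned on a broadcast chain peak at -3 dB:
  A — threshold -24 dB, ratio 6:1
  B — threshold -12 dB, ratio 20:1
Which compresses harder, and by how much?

A, by 8.95 dB

A: 21 dB over, compressed to 3.5 dB over, so 17.5 dB of GR.
B: 9 dB over, compressed to 0.45 dB over, so 8.55 dB of GR.
A applies 8.95 dB more gain reduction.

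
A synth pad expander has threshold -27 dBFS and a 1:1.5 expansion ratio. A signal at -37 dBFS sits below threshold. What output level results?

Below threshold, a 1:1.5 expander applies gain = (1.5−1)×(T − x) of attenuation.
(1.5−1) × 10 = 5 dB, so output = -37 − 5 = -42 dBFS.

-42 dBFS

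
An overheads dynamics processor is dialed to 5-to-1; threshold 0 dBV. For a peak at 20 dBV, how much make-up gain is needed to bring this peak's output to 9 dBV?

5 dB

Overshoot 20 dB → 20/5 = 4 dB after compression, so the compressed level is 0 + 4 = 4 dBV.
Make-up = target − compressed = 9 − 4 = 5 dB.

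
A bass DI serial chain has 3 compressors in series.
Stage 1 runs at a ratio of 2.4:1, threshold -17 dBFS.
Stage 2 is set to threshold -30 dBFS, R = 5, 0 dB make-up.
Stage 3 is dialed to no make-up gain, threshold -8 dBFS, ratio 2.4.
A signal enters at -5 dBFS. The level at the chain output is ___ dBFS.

Stage 1: 12 dB above -17 dBFS, reduced 2.4:1 to 5 dB above → -12 dBFS.
Stage 2: overshoot 18 dB → 18/5 = 3.6 dB → -26.4 dBFS.
Stage 3: -26.4 dBFS ≤ -8 dBFS, so stage 3 doesn't engage; output -26.4 dBFS.

-26.4 dBFS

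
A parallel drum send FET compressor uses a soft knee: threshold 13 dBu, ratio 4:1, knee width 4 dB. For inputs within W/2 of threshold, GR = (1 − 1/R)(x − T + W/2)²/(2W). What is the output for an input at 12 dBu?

11.90625 dBu

x − T + W/2 = 12 − 13 + 2 = 1.
GR = (1 − 1/4) × 1² / 8 = 0.75 × 1 / 8 = 0.09375 dB.
Output = 12 − 0.09375 = 11.90625 dBu.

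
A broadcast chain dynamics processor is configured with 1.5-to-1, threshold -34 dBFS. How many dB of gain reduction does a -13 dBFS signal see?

Overshoot = -13 − (-34) = 21 dB.
After 1.5:1 compression the overshoot becomes 21/1.5 = 14 dB.
So the signal is attenuated by 21 − 14 = 7 dB.

7 dB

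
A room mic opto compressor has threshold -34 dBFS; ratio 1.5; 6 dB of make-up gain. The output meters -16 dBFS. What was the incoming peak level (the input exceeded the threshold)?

Stripping the +6 dB make-up gives -22 dBFS at the gain stage.
The compressed level sits -22 − (-34) = 12 dB over threshold.
Undo the ratio: input overshoot = 12 × 1.5 = 18 dB, giving input = -16 dBFS.

-16 dBFS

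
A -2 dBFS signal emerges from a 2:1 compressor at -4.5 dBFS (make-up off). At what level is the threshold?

-7 dBFS

Let T be the threshold. Output overshoot = (input overshoot)/R, so -4.5 − T = (-2 − T)/2.
2·(-4.5 − T) = -2 − T → 1·T = -9 − (-2) = -7.
T = -7/1 = -7 dBFS.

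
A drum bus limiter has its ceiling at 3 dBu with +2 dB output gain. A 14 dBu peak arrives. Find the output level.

The limiter clamps the peak to its 3 dBu ceiling.
Output gain then adds 2 dB: 3 + 2 = 5 dBu.

5 dBu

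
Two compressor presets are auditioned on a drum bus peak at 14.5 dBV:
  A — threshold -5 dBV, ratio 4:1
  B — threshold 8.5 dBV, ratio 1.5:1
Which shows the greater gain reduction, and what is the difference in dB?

A: GR = 19.5 − 19.5/4 = 14.625 dB.
B: GR = 6 − 6/1.5 = 2 dB.
Difference: 12.625 dB in favour of A.

A, by 12.625 dB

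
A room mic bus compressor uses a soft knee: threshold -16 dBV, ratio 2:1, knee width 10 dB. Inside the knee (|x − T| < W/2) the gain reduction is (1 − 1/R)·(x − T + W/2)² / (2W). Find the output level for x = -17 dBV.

x − T + W/2 = -17 − (-16) + 5 = 4.
GR = (1 − 1/2) × 4² / 20 = 0.5 × 16 / 20 = 0.4 dB.
Output = -17 − 0.4 = -17.4 dBV.

-17.4 dBV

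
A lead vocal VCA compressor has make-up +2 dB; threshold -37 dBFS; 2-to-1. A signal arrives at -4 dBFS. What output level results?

-18.5 dBFS

-4 dBFS sits 33 dB over threshold.
At 2:1 the overshoot is divided by 2, leaving 16.5 dB above threshold.
Output = -37 + 16.5 = -20.5 dBFS; make-up adds 2 dB, giving -18.5 dBFS.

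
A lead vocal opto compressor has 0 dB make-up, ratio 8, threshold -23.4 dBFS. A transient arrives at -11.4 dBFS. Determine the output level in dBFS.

-11.4 dBFS sits 12 dB over threshold.
The 12 dB excess becomes 1.5 dB after 8:1 reduction.
So the level is -23.4 + 1.5 = -21.9 dBFS.

-21.9 dBFS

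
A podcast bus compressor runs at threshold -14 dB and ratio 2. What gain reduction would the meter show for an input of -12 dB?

1 dB

-12 dB exceeds the threshold by 2 dB.
A 2:1 ratio leaves 1 dB of that excess.
So the signal is attenuated by 2 − 1 = 1 dB.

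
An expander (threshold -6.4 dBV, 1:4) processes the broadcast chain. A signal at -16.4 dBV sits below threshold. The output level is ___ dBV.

Below threshold, a 1:4 expander applies gain = (4−1)×(T − x) of attenuation.
(4−1) × 10 = 30 dB, so output = -16.4 − 30 = -46.4 dBV.

-46.4 dBV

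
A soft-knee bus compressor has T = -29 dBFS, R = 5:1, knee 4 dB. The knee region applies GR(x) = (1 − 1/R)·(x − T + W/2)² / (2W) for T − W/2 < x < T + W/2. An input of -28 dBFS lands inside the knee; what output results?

-28.9 dBFS

x − T + W/2 = -28 − (-29) + 2 = 3.
GR = (1 − 1/5) × 3² / 8 = 0.8 × 9 / 8 = 0.9 dB.
Output = -28 − 0.9 = -28.9 dBFS.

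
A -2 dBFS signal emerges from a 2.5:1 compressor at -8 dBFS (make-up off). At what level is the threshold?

Input is 10 dB above T (since output overshoot × R = input overshoot: (-8 − T)·2.5 = -2 − T gives T = -12 dBFS).
Check: -12 + (-2 − (-12))/2.5 = -12 + 4 = -8 dBFS. ✓

-12 dBFS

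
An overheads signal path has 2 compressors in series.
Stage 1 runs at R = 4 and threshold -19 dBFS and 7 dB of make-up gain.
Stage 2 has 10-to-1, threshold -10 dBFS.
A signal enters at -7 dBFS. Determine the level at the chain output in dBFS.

Stage 1: overshoot 12 dB → 12/4 = 3 dB → -16 dBFS; +7 dB make-up → -9 dBFS.
Stage 2: overshoot 1 dB → 1/10 = 0.1 dB → -9.9 dBFS.

-9.9 dBFS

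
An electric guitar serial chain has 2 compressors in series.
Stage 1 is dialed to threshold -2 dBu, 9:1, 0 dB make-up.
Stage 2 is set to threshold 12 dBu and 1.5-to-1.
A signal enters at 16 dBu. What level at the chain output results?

0 dBu

Stage 1: 18 dB above -2 dBu, reduced 9:1 to 2 dB above → 0 dBu.
Stage 2: 0 dBu ≤ 12 dBu, so stage 2 doesn't engage; output 0 dBu.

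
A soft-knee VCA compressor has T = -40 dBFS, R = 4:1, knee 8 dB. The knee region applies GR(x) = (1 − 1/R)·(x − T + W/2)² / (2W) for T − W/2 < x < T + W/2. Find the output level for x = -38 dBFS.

-39.6875 dBFS

x − T + W/2 = -38 − (-40) + 4 = 6.
GR = (1 − 1/4) × 6² / 16 = 0.75 × 36 / 16 = 1.6875 dB.
Output = -38 − 1.6875 = -39.6875 dBFS.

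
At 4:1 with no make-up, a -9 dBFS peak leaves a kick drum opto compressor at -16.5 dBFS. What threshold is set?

-19 dBFS

Let T be the threshold. Output overshoot = (input overshoot)/R, so -16.5 − T = (-9 − T)/4.
4·(-16.5 − T) = -9 − T → 3·T = -66 − (-9) = -57.
T = -57/3 = -19 dBFS.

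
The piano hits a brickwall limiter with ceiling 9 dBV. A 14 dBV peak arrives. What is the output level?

9 dBV

A brickwall limiter is an ∞:1 compressor: any input above the ceiling is clamped to 9 dBV.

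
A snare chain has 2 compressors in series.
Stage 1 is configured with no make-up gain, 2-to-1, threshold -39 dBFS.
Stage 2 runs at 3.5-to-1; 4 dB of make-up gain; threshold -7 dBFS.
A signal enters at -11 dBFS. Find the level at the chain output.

Stage 1: overshoot 28 dB → 28/2 = 14 dB → -25 dBFS.
Stage 2: below threshold (-25 ≤ -7); passes unchanged; make-up brings it to -21 dBFS.

-21 dBFS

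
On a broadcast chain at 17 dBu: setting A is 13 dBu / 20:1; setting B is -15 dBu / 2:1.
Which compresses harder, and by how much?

A: GR = 4 − 4/20 = 3.8 dB.
B: GR = 32 − 32/2 = 16 dB.
B reduces 12.2 dB more.

B, by 12.2 dB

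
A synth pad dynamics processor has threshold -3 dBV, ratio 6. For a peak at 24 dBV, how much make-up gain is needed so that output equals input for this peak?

The peak compresses to -3 + 27/6 = 1.5 dBV.
To reach 24 dBV requires 24 − 1.5 = 22.5 dB of make-up.

22.5 dB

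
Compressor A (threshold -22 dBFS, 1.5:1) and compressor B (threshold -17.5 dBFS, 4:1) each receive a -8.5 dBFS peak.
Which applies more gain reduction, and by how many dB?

B, by 2.25 dB

A: GR = 13.5 − 13.5/1.5 = 4.5 dB.
B: GR = 9 − 9/4 = 6.75 dB.
B reduces 2.25 dB more.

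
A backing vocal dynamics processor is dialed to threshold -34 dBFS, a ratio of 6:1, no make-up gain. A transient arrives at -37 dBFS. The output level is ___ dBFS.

-37 dBFS

-37 dBFS is 3 dB below the -34 dBFS threshold, so no gain reduction is applied.
Output = input = -37 dBFS.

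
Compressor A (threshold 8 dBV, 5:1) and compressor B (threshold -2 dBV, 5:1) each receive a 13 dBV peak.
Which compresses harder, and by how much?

A: 5 dB over, compressed to 1 dB over, so 4 dB of GR.
B: 15 dB over, compressed to 3 dB over, so 12 dB of GR.
B applies 8 dB more gain reduction.

B, by 8 dB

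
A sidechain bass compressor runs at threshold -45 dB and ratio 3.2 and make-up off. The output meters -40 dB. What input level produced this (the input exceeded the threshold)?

Post-compression overshoot = -40 − (-45) = 5 dB.
Before 3.2:1 compression the overshoot was 5 × 3.2 = 16 dB, so input = -45 + 16 = -29 dB.

-29 dB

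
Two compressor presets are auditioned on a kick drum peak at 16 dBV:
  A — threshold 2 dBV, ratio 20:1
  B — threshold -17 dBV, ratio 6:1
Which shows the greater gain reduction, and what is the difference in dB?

B, by 14.2 dB

A: overshoot 14 dB → output overshoot 0.7 dB → GR 13.3 dB.
B: overshoot 33 dB → output overshoot 5.5 dB → GR 27.5 dB.
B reduces 14.2 dB more.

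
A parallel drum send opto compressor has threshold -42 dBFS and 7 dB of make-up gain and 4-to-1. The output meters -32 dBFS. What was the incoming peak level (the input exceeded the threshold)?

-30 dBFS

Remove make-up: -32 − 7 = -39 dBFS.
That's 3 dB above the -42 dBFS threshold.
Input overshoot = R × output overshoot = 12 dB → input = -42 + 12 = -30 dBFS.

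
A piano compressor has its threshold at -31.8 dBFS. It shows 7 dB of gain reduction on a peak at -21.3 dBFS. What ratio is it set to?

3:1

Input overshoot = -21.3 − (-31.8) = 10.5 dB.
Output overshoot = 10.5 − 7 = 3.5 dB.
Ratio = input overshoot / output overshoot = 10.5 / 3.5 = 3.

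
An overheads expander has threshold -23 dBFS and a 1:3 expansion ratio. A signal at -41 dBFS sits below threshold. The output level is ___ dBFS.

The input is 18 dB below the -23 dBFS threshold.
A 1:3 expander multiplies undershoot by 3: 18 × 3 = 54 dB below threshold.
Output = -23 − 54 = -77 dBFS.

-77 dBFS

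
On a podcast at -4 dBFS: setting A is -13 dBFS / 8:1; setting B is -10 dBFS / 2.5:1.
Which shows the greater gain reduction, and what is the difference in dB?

A: 9 dB over, compressed to 1.125 dB over, so 7.875 dB of GR.
B: 6 dB over, compressed to 2.4 dB over, so 3.6 dB of GR.
A reduces 4.275 dB more.

A, by 4.275 dB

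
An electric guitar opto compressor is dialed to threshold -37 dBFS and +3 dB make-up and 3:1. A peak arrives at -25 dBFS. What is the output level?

The input is 12 dB above the -37 dBFS threshold.
3:1 compression reduces that to 12/3 = 4 dB over.
Output = -37 + 4 = -33 dBFS; make-up adds 3 dB, giving -30 dBFS.

-30 dBFS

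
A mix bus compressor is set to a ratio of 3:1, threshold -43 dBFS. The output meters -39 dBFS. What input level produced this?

-31 dBFS

Post-compression overshoot = -39 − (-43) = 4 dB.
Undo the ratio: input overshoot = 4 × 3 = 12 dB, giving input = -31 dBFS.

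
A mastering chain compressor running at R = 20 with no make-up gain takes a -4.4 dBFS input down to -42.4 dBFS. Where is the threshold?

Let T be the threshold. Output overshoot = (input overshoot)/R, so -42.4 − T = (-4.4 − T)/20.
20·(-42.4 − T) = -4.4 − T → 19·T = -848 − (-4.4) = -843.6.
T = -843.6/19 = -44.4 dBFS.

-44.4 dBFS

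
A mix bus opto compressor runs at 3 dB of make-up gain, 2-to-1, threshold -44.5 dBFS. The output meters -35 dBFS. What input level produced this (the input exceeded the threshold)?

-31.5 dBFS

Stripping the +3 dB make-up gives -38 dBFS at the gain stage.
The compressed level sits -38 − (-44.5) = 6.5 dB over threshold.
Undo the ratio: input overshoot = 6.5 × 2 = 13 dB, giving input = -31.5 dBFS.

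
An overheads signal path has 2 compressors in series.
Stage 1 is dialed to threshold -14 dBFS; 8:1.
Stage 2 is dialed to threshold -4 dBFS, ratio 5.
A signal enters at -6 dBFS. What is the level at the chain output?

-13 dBFS

Stage 1: -6 dBFS is 8 dB over -14 dBFS; at 8:1 that becomes 1 dB over, giving -13 dBFS.
Stage 2: below threshold (-13 ≤ -4); passes unchanged; output -13 dBFS.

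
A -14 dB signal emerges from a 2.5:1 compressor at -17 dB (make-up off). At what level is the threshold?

Input is 5 dB above T (since output overshoot × R = input overshoot: (-17 − T)·2.5 = -14 − T gives T = -19 dB).
Check: -19 + (-14 − (-19))/2.5 = -19 + 2 = -17 dB. ✓

-19 dB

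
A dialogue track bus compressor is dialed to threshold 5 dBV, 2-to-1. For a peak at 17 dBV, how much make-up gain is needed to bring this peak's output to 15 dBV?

4 dB

Without make-up, output = threshold + overshoot/2 = 5 + 6 = 11 dBV.
Gap to target: 4 dB.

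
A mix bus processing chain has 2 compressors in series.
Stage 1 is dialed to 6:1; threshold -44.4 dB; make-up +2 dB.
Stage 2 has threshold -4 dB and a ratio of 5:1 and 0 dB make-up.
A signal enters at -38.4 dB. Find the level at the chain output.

-41.4 dB

Stage 1: 6 dB above -44.4 dB, reduced 6:1 to 1 dB above → -43.4 dB; +2 dB make-up → -41.4 dB.
Stage 2: -41.4 dB ≤ -4 dB, so stage 2 doesn't engage; output -41.4 dB.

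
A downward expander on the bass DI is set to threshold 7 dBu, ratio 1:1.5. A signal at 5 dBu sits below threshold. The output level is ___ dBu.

4 dBu

The input is 2 dB below the 7 dBu threshold.
A 1:1.5 expander multiplies undershoot by 1.5: 2 × 1.5 = 3 dB below threshold.
Output = 7 − 3 = 4 dBu.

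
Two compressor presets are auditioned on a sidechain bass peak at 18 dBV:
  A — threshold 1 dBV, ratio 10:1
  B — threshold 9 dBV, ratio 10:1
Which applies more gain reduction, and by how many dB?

A, by 7.2 dB

A: GR = 17 − 17/10 = 15.3 dB.
B: GR = 9 − 9/10 = 8.1 dB.
A applies 7.2 dB more gain reduction.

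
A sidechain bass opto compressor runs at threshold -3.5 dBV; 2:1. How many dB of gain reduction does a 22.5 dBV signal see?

Overshoot = 22.5 − (-3.5) = 26 dB.
At 2:1, output sits 26/2 = 13 dB above threshold.
Gain reduction = 26 − 13 = 13 dB.

13 dB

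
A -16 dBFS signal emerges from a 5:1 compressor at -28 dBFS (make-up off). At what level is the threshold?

-31 dBFS

Gain reduction = -16 − (-28) = 12 dB; output overshoot = GR / (R − 1) = 12 / 4 = 3 dB.
Threshold = output − output overshoot = -28 − 3 = -31 dBFS.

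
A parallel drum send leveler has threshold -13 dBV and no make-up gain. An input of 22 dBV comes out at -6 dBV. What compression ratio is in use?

5:1

Input overshoot = 22 − (-13) = 35 dB; output overshoot = -6 − (-13) = 7 dB.
Ratio = 35 / 7 = 5.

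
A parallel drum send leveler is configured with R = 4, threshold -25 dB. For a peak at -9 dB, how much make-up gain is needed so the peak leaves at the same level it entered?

12 dB

The peak compresses to -25 + 16/4 = -21 dB.
To reach -9 dB requires -9 − (-21) = 12 dB of make-up.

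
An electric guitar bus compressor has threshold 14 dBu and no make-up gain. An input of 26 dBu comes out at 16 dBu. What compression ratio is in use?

6:1

Input overshoot = 26 − 14 = 12 dB; output overshoot = 16 − 14 = 2 dB.
Ratio = 12 / 2 = 6.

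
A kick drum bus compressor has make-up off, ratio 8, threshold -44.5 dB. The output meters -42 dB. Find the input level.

Post-compression overshoot = -42 − (-44.5) = 2.5 dB.
Undo the ratio: input overshoot = 2.5 × 8 = 20 dB, giving input = -24.5 dB.

-24.5 dB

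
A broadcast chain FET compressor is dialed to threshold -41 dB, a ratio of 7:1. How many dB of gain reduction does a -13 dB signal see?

24 dB

The signal is 28 dB above threshold.
At 7:1, output sits 28/7 = 4 dB above threshold.
Gain reduction = 28 − 4 = 24 dB.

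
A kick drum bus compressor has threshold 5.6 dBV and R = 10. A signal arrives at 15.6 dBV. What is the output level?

15.6 dBV sits 10 dB over threshold.
The 10 dB excess becomes 1 dB after 10:1 reduction.
So the level is 5.6 + 1 = 6.6 dBV.

6.6 dBV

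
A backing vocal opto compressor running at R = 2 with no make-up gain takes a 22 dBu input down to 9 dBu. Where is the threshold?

-4 dBu

Let T be the threshold. Output overshoot = (input overshoot)/R, so 9 − T = (22 − T)/2.
2·(9 − T) = 22 − T → 1·T = 18 − 22 = -4.
T = -4/1 = -4 dBu.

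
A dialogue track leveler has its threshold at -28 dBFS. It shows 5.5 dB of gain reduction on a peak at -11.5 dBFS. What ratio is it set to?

Input overshoot = -11.5 − (-28) = 16.5 dB.
Output overshoot = 16.5 − 5.5 = 11 dB.
Ratio = input overshoot / output overshoot = 16.5 / 11 = 1.5.

1.5:1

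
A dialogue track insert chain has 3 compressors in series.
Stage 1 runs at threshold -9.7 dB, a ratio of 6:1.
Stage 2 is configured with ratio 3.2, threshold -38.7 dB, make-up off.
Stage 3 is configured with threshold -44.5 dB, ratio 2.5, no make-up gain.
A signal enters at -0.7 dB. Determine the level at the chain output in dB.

Stage 1: overshoot 9 dB → 9/6 = 1.5 dB → -8.2 dB.
Stage 2: 30.5 dB above -38.7 dB, reduced 3.2:1 to 9.53125 dB above → -29.16875 dB.
Stage 3: -29.16875 dB is 15.33125 dB over -44.5 dB; at 2.5:1 that becomes 6.1325 dB over, giving -38.3675 dB.

-38.3675 dB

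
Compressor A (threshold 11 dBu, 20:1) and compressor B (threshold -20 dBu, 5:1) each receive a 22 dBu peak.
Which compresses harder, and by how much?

A: 11 dB over, compressed to 0.55 dB over, so 10.45 dB of GR.
B: 42 dB over, compressed to 8.4 dB over, so 33.6 dB of GR.
Difference: 23.15 dB in favour of B.

B, by 23.15 dB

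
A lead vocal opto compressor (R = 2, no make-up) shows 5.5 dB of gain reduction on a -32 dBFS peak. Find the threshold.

-43 dBFS

Input is 11 dB above T (since output overshoot × R = input overshoot: (-37.5 − T)·2 = -32 − T gives T = -43 dBFS).
Check: -43 + (-32 − (-43))/2 = -43 + 5.5 = -37.5 dBFS. ✓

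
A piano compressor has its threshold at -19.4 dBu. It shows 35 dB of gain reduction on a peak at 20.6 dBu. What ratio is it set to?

Input overshoot = 20.6 − (-19.4) = 40 dB.
Output overshoot = 40 − 35 = 5 dB.
Ratio = input overshoot / output overshoot = 40 / 5 = 8.

8:1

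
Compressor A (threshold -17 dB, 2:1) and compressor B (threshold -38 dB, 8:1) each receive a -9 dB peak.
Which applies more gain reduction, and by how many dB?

B, by 21.375 dB

A: GR = 8 − 8/2 = 4 dB.
B: GR = 29 − 29/8 = 25.375 dB.
Difference: 21.375 dB in favour of B.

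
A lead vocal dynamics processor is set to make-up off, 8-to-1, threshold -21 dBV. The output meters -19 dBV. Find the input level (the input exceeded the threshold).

-5 dBV

That's 2 dB above the -21 dBV threshold.
Before 8:1 compression the overshoot was 2 × 8 = 16 dB, so input = -21 + 16 = -5 dBV.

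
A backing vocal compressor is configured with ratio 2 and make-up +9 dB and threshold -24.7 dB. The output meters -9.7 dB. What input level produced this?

Stripping the +9 dB make-up gives -18.7 dB at the gain stage.
That's 6 dB above the -24.7 dB threshold.
Before 2:1 compression the overshoot was 6 × 2 = 12 dB, so input = -24.7 + 12 = -12.7 dB.

-12.7 dB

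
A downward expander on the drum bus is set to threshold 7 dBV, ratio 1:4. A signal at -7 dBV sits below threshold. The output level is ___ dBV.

Below threshold, a 1:4 expander applies gain = (4−1)×(T − x) of attenuation.
(4−1) × 14 = 42 dB, so output = -7 − 42 = -49 dBV.

-49 dBV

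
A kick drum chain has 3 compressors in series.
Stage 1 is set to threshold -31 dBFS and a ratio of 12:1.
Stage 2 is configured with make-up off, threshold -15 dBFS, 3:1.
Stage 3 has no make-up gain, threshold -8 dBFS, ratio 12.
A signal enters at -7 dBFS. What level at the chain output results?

Stage 1: -7 dBFS is 24 dB over -31 dBFS; at 12:1 that becomes 2 dB over, giving -29 dBFS.
Stage 2: -29 dBFS is at or below the -15 dBFS threshold — no compression; output -29 dBFS.
Stage 3: -29 dBFS ≤ -8 dBFS, so stage 3 doesn't engage; output -29 dBFS.

-29 dBFS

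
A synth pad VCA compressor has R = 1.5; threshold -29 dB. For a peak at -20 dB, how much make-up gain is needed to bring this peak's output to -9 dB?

The peak compresses to -29 + 9/1.5 = -23 dB.
To reach -9 dB requires -9 − (-23) = 14 dB of make-up.

14 dB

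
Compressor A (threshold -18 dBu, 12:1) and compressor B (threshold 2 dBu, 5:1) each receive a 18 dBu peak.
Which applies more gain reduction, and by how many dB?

A: overshoot 36 dB → output overshoot 3 dB → GR 33 dB.
B: overshoot 16 dB → output overshoot 3.2 dB → GR 12.8 dB.
A reduces 20.2 dB more.

A, by 20.2 dB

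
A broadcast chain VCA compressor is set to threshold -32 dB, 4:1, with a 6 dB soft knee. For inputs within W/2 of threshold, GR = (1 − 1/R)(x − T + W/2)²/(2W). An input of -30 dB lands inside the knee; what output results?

x − T + W/2 = -30 − (-32) + 3 = 5.
GR = (1 − 1/4) × 5² / 12 = 0.75 × 25 / 12 = 1.5625 dB.
Output = -30 − 1.5625 = -31.5625 dB.

-31.5625 dB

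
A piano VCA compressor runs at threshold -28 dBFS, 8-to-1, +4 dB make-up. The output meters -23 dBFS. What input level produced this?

Remove make-up: -23 − 4 = -27 dBFS.
Post-compression overshoot = -27 − (-28) = 1 dB.
Undo the ratio: input overshoot = 1 × 8 = 8 dB, giving input = -20 dBFS.

-20 dBFS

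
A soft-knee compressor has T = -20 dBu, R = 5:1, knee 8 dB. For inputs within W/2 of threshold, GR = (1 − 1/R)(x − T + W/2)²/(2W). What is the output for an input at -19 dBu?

-20.25 dBu

x − T + W/2 = -19 − (-20) + 4 = 5.
GR = (1 − 1/5) × 5² / 16 = 0.8 × 25 / 16 = 1.25 dB.
Output = -19 − 1.25 = -20.25 dBu.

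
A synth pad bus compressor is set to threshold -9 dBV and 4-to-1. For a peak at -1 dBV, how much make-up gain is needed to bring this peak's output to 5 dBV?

Without make-up, output = threshold + overshoot/4 = -9 + 2 = -7 dBV.
Gap to target: 12 dB.

12 dB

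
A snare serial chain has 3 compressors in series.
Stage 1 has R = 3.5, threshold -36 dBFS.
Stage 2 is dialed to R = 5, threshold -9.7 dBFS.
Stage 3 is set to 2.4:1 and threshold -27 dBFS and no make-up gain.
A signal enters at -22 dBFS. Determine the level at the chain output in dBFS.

Stage 1: 14 dB above -36 dBFS, reduced 3.5:1 to 4 dB above → -32 dBFS.
Stage 2: -32 dBFS is at or below the -9.7 dBFS threshold — no compression; output -32 dBFS.
Stage 3: -32 dBFS ≤ -27 dBFS, so stage 3 doesn't engage; output -32 dBFS.

-32 dBFS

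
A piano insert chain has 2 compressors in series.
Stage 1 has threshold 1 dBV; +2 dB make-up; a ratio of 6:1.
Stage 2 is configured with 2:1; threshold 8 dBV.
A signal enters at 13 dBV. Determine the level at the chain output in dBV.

Stage 1: 12 dB above 1 dBV, reduced 6:1 to 2 dB above → 3 dBV; +2 dB make-up → 5 dBV.
Stage 2: below threshold (5 ≤ 8); passes unchanged; output 5 dBV.

5 dBV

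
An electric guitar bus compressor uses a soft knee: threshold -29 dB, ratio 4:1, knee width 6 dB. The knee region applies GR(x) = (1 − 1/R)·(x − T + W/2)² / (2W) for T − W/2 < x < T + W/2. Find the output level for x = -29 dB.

x − T + W/2 = -29 − (-29) + 3 = 3.
GR = (1 − 1/4) × 3² / 12 = 0.75 × 9 / 12 = 0.5625 dB.
Output = -29 − 0.5625 = -29.5625 dB.

-29.5625 dB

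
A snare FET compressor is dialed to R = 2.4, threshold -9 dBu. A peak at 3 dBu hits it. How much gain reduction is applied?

7 dB

3 dBu exceeds the threshold by 12 dB.
A 2.4:1 ratio leaves 5 dB of that excess.
Gain reduction = 12 − 5 = 7 dB.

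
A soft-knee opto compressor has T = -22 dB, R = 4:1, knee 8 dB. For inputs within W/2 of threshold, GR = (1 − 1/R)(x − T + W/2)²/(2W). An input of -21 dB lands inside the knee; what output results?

x − T + W/2 = -21 − (-22) + 4 = 5.
GR = (1 − 1/4) × 5² / 16 = 0.75 × 25 / 16 = 1.171875 dB.
Output = -21 − 1.171875 = -22.171875 dB.

-22.171875 dB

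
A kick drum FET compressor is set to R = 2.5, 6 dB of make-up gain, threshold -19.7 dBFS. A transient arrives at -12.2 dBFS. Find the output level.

The input is 7.5 dB above the -19.7 dBFS threshold.
The 7.5 dB excess becomes 3 dB after 2.5:1 reduction.
So the level is -19.7 + 3 = -16.7 dBFS; make-up adds 6 dB, giving -10.7 dBFS.

-10.7 dBFS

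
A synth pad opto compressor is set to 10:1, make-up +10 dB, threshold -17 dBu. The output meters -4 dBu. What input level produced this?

13 dBu

Remove make-up: -4 − 10 = -14 dBu.
Post-compression overshoot = -14 − (-17) = 3 dB.
Input overshoot = R × output overshoot = 30 dB → input = -17 + 30 = 13 dBu.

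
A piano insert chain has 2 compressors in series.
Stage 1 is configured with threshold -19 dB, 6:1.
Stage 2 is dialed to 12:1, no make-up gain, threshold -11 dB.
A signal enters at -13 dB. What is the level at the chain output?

Stage 1: -13 dB is 6 dB over -19 dB; at 6:1 that becomes 1 dB over, giving -18 dB.
Stage 2: -18 dB ≤ -11 dB, so stage 2 doesn't engage; output -18 dB.

-18 dB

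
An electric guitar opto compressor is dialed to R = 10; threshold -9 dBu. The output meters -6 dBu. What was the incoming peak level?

21 dBu

That's 3 dB above the -9 dBu threshold.
Input overshoot = R × output overshoot = 30 dB → input = -9 + 30 = 21 dBu.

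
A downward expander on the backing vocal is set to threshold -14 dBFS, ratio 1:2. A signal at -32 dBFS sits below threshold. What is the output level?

Below threshold, a 1:2 expander applies gain = (2−1)×(T − x) of attenuation.
(2−1) × 18 = 18 dB, so output = -32 − 18 = -50 dBFS.

-50 dBFS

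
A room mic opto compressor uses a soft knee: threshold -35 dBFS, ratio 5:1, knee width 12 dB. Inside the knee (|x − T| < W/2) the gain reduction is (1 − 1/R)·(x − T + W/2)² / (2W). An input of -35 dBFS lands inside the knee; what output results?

x − T + W/2 = -35 − (-35) + 6 = 6.
GR = (1 − 1/5) × 6² / 24 = 0.8 × 36 / 24 = 1.2 dB.
Output = -35 − 1.2 = -36.2 dBFS.

-36.2 dBFS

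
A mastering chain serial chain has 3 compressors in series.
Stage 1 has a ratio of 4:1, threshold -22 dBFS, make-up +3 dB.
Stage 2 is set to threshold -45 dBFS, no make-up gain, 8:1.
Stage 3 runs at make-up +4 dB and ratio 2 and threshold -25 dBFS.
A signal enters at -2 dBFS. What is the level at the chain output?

-37.125 dBFS

Stage 1: -2 dBFS is 20 dB over -22 dBFS; at 4:1 that becomes 5 dB over, giving -17 dBFS; +3 dB make-up → -14 dBFS.
Stage 2: -14 dBFS is 31 dB over -45 dBFS; at 8:1 that becomes 3.875 dB over, giving -41.125 dBFS.
Stage 3: -41.125 dBFS ≤ -25 dBFS, so stage 3 doesn't engage; make-up brings it to -37.125 dBFS.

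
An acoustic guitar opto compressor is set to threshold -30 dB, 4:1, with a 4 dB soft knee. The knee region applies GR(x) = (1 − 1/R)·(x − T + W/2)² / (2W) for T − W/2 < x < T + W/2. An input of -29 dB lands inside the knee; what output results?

-29.84375 dB

x − T + W/2 = -29 − (-30) + 2 = 3.
GR = (1 − 1/4) × 3² / 8 = 0.75 × 9 / 8 = 0.84375 dB.
Output = -29 − 0.84375 = -29.84375 dB.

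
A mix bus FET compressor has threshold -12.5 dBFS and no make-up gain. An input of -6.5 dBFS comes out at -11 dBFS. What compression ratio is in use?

Input overshoot = -6.5 − (-12.5) = 6 dB; output overshoot = -11 − (-12.5) = 1.5 dB.
Ratio = 6 / 1.5 = 4.

4:1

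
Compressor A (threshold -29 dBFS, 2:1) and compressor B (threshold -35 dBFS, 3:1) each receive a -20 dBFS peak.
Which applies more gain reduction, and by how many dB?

B, by 5.5 dB

A: 9 dB over, compressed to 4.5 dB over, so 4.5 dB of GR.
B: 15 dB over, compressed to 5 dB over, so 10 dB of GR.
B reduces 5.5 dB more.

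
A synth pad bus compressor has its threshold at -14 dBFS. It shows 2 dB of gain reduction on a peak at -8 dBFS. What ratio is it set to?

Input overshoot = -8 − (-14) = 6 dB.
Output overshoot = 6 − 2 = 4 dB.
Ratio = input overshoot / output overshoot = 6 / 4 = 1.5.

1.5:1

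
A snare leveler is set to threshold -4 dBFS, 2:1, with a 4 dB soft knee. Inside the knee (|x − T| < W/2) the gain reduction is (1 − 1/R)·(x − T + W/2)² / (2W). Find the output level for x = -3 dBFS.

-3.5625 dBFS

x − T + W/2 = -3 − (-4) + 2 = 3.
GR = (1 − 1/2) × 3² / 8 = 0.5 × 9 / 8 = 0.5625 dB.
Output = -3 − 0.5625 = -3.5625 dBFS.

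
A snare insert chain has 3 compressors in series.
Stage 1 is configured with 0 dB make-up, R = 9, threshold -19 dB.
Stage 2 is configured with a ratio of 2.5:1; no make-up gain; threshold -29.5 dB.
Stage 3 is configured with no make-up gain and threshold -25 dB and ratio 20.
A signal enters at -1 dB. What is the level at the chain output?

-24.975 dB

Stage 1: -1 dB is 18 dB over -19 dB; at 9:1 that becomes 2 dB over, giving -17 dB.
Stage 2: -17 dB is 12.5 dB over -29.5 dB; at 2.5:1 that becomes 5 dB over, giving -24.5 dB.
Stage 3: 0.5 dB above -25 dB, reduced 20:1 to 0.025 dB above → -24.975 dB.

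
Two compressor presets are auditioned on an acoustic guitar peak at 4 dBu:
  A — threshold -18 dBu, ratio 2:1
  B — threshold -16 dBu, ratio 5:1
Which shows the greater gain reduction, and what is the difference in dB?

A: GR = 22 − 22/2 = 11 dB.
B: GR = 20 − 20/5 = 16 dB.
B applies 5 dB more gain reduction.

B, by 5 dB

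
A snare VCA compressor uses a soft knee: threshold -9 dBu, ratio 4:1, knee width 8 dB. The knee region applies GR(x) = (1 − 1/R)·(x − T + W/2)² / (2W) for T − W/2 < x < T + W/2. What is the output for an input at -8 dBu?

x − T + W/2 = -8 − (-9) + 4 = 5.
GR = (1 − 1/4) × 5² / 16 = 0.75 × 25 / 16 = 1.171875 dB.
Output = -8 − 1.171875 = -9.171875 dBu.

-9.171875 dBu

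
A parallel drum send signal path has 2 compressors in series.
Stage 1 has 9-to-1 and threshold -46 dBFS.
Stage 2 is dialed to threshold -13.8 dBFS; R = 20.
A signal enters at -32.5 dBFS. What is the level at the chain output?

Stage 1: -32.5 dBFS is 13.5 dB over -46 dBFS; at 9:1 that becomes 1.5 dB over, giving -44.5 dBFS.
Stage 2: -44.5 dBFS ≤ -13.8 dBFS, so stage 2 doesn't engage; output -44.5 dBFS.

-44.5 dBFS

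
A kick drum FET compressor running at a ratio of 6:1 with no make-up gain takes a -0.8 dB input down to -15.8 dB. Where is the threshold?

Input is 18 dB above T (since output overshoot × R = input overshoot: (-15.8 − T)·6 = -0.8 − T gives T = -18.8 dB).
Check: -18.8 + (-0.8 − (-18.8))/6 = -18.8 + 3 = -15.8 dB. ✓

-18.8 dB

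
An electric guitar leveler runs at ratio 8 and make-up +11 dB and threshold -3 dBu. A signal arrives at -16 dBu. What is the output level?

-16 dBu is 13 dB below the -3 dBu threshold, so no gain reduction is applied.
Make-up gain adds 11 dB: -16 + 11 = -5 dBu.

-5 dBu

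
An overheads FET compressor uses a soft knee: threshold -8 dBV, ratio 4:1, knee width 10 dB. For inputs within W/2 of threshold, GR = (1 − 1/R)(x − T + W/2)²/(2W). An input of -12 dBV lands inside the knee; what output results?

x − T + W/2 = -12 − (-8) + 5 = 1.
GR = (1 − 1/4) × 1² / 20 = 0.75 × 1 / 20 = 0.0375 dB.
Output = -12 − 0.0375 = -12.0375 dBV.

-12.0375 dBV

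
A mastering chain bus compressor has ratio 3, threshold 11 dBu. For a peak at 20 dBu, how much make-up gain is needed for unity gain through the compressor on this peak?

6 dB

The peak compresses to 11 + 9/3 = 14 dBu.
To reach 20 dBu requires 20 − 14 = 6 dB of make-up.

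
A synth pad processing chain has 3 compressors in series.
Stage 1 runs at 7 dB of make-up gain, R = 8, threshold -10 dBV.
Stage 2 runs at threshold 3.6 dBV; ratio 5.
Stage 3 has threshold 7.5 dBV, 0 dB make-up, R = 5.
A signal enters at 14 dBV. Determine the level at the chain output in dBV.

Stage 1: overshoot 24 dB → 24/8 = 3 dB → -7 dBV; +7 dB make-up → 0 dBV.
Stage 2: 0 dBV ≤ 3.6 dBV, so stage 2 doesn't engage; output 0 dBV.
Stage 3: 0 dBV ≤ 7.5 dBV, so stage 3 doesn't engage; output 0 dBV.

0 dBV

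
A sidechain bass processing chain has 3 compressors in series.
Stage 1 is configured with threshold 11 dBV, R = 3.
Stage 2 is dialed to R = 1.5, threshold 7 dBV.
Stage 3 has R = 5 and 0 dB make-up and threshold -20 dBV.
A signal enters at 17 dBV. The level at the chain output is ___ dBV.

Stage 1: 17 dBV is 6 dB over 11 dBV; at 3:1 that becomes 2 dB over, giving 13 dBV.
Stage 2: overshoot 6 dB → 6/1.5 = 4 dB → 11 dBV.
Stage 3: 11 dBV is 31 dB over -20 dBV; at 5:1 that becomes 6.2 dB over, giving -13.8 dBV.

-13.8 dBV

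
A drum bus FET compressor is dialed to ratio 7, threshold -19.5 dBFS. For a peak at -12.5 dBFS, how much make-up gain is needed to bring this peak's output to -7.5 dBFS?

Without make-up, output = threshold + overshoot/7 = -19.5 + 1 = -18.5 dBFS.
Gap to target: 11 dB.

11 dB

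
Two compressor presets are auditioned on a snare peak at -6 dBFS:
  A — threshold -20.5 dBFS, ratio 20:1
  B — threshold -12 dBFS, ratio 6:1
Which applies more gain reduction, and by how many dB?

A: GR = 14.5 − 14.5/20 = 13.775 dB.
B: GR = 6 − 6/6 = 5 dB.
A applies 8.775 dB more gain reduction.

A, by 8.775 dB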